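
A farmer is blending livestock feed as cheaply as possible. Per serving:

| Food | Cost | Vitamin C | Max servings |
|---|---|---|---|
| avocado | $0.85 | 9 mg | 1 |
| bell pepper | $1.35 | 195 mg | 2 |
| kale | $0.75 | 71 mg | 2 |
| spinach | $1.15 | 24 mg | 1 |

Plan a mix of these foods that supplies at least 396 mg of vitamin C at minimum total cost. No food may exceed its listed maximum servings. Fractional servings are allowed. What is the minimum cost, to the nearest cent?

$2.76

Cost per mg of vitamin C: bell pepper $0.0069, kale $0.0106, spinach $0.0479, avocado $0.0944.
Take 2 servings of bell pepper: +390.0 mg vitamin C for $2.70 (total $2.70, still need 6.0 mg).
Take 0.08451 servings of kale: +6.0 mg vitamin C for $0.06 (total $2.76, still need 0.0 mg).
Greedy by cheapest-per-mg is optimal for a single linear constraint, so the minimum cost is $2.76.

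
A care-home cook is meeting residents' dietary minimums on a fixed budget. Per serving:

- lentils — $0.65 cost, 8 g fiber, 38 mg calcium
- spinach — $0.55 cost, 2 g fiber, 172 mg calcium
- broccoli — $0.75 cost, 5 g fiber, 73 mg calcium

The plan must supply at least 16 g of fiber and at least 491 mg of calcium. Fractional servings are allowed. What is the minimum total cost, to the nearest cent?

Check every corner: each single food scaled to meet both minima, and each pair solved so both constraints bind.
lentils only: max(16/8, 491/38) = 12.92 servings → $8.40.
spinach only: max(16/2, 491/172) = 8 servings → $4.40.
broccoli only: max(16/5, 491/73) = 6.726 servings → $5.04.
lentils + spinach with both tight: 1.362 servings and 2.554 servings → $2.29.
lentils + broccoli: the both-tight solution has a negative serving — not a feasible corner.
spinach + broccoli with both tight: 1.803 servings and 2.479 servings → $2.85.
So the least-cost plan costs $2.29.

$2.29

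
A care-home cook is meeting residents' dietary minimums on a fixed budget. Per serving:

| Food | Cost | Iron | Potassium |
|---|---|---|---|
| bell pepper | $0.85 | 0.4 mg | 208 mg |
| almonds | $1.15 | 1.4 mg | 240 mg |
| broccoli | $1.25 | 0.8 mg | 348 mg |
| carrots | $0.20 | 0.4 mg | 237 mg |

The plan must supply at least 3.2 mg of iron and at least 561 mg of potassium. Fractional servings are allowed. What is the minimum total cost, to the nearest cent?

$1.60

A basic optimal solution has at most two foods positive. Try each food alone and each pair with both targets met exactly.
bell pepper only: max(3.2/0.4, 561/208) = 8 servings → $6.80.
almonds only: max(3.2/1.4, 561/240) = 2.337 servings → $2.69.
broccoli only: max(3.2/0.8, 561/348) = 4 servings → $5.00.
carrots only: max(3.2/0.4, 561/237) = 8 servings → $1.60.
bell pepper + almonds with both tight: 0.08914 servings and 2.26 servings → $2.68.
bell pepper + broccoli: the both-tight solution has a negative serving — not a feasible corner.
bell pepper + carrots: intersection lies outside the first quadrant.
almonds + broccoli with both tight: 2.252 servings and 0.05894 servings → $2.66.
almonds + carrots with both tight: 2.265 servings and 0.07379 servings → $2.62.
broccoli + carrots with both targets exact would need a negative amount; discard.
The minimum over all feasible corners is $1.60.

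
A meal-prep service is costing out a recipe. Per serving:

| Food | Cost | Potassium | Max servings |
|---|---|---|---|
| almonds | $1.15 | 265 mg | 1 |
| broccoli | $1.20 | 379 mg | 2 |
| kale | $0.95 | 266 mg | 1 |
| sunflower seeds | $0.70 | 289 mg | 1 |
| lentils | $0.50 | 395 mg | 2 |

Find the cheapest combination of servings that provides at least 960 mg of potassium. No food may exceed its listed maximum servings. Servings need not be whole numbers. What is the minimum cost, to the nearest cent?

Cost per mg of potassium: lentils $0.0013, sunflower seeds $0.0024, broccoli $0.0032, kale $0.0036, almonds $0.0043.
Take 2 servings of lentils: +790.0 mg potassium for $1.00 (total $1.00, still need 170.0 mg).
Take 0.5882 servings of sunflower seeds: +170.0 mg potassium for $0.41 (total $1.41, still need 0.0 mg).
Filling from the cheapest source first is optimal under one linear minimum: $1.41.

$1.41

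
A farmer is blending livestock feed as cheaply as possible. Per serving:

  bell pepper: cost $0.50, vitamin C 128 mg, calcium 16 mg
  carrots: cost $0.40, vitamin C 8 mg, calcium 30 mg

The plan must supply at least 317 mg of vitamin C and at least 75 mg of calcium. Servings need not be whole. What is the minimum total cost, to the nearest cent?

$1.69

This is a tiny linear program; its minimum lies at a vertex of the feasible set. List the vertices and price them.
bell pepper only: max(317/128, 75/16) = 4.688 servings → $2.34.
carrots only: max(317/8, 75/30) = 39.62 servings → $15.85.
bell pepper + carrots with both tight: 2.4 servings and 1.22 servings → $1.69.
Cheapest feasible corner: $1.69.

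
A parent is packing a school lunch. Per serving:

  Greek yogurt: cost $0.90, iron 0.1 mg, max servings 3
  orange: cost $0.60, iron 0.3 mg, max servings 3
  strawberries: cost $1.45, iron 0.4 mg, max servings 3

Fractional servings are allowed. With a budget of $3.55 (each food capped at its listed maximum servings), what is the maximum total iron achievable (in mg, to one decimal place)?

Iron per dollar: orange 0.5, strawberries 0.2759, Greek yogurt 0.1111.
Take 3 servings of orange: spends $1.80, +0.9 mg iron (running total 0.9 mg).
Take 1.207 servings of strawberries: spends $1.75, +0.5 mg iron (running total 1.4 mg).
Greedy by best ratio exhausts the cost allowance optimally: 1.4 mg.

1.4 mg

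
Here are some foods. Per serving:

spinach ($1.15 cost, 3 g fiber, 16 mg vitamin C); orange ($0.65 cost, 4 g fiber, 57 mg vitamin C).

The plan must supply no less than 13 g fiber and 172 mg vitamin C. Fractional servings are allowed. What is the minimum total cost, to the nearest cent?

spinach only: max(13/3, 172/16) = 10.75 servings → $12.36.
orange only: max(13/4, 172/57) = 3.25 servings → $2.11.
spinach + orange with both tight: 0.4953 servings and 2.879 servings → $2.44.
Cheapest feasible corner: $2.11.

$2.11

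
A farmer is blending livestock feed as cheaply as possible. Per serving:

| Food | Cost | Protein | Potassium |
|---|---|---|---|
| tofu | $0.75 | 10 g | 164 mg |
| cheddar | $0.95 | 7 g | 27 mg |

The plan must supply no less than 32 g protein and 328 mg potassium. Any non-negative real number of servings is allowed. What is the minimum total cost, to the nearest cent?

This is a tiny linear program; its minimum lies at a vertex of the feasible set. List the vertices and price them.
tofu only: max(32/10, 328/164) = 3.2 servings → $2.40.
cheddar only: max(32/7, 328/27) = 12.15 servings → $11.54.
tofu + cheddar with both tight: 1.631 servings and 2.241 servings → $3.35.
The minimum over all feasible corners is $2.40.

$2.40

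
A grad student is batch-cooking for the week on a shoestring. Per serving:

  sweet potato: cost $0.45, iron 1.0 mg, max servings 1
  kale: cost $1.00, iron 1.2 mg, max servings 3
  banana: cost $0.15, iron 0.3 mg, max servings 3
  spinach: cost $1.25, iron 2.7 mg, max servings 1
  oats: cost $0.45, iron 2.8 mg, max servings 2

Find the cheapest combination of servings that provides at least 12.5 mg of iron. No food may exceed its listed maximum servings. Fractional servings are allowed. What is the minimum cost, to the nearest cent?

Cost per mg of iron: oats $0.1607, sweet potato $0.4500, spinach $0.4630, banana $0.5000, kale $0.8333.
Take 2 servings of oats: +5.6 mg iron for $0.90 (total $0.90, still need 6.9 mg).
Take 1 serving of sweet potato: +1.0 mg iron for $0.45 (total $1.35, still need 5.9 mg).
Take 1 serving of spinach: +2.7 mg iron for $1.25 (total $2.60, still need 3.2 mg).
Take 3 servings of banana: +0.9 mg iron for $0.45 (total $3.05, still need 2.3 mg).
Take 1.917 servings of kale: +2.3 mg iron for $1.92 (total $4.97, still need 0.0 mg).
Filling from the cheapest source first is optimal under one linear minimum: $4.97.

$4.97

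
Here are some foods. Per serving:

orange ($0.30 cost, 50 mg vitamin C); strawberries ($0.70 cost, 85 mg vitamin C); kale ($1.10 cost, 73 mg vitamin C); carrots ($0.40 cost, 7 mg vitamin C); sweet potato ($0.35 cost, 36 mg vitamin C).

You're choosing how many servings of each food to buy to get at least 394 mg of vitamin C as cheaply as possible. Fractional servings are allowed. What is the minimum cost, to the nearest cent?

Cost per mg of vitamin C: orange $0.0060, strawberries $0.0082, sweet potato $0.0097, kale $0.0151, carrots $0.0571.
With no serving limits, use only orange: 394 mg / 50 mg = 7.88 servings × $0.30 = $2.36.

$2.36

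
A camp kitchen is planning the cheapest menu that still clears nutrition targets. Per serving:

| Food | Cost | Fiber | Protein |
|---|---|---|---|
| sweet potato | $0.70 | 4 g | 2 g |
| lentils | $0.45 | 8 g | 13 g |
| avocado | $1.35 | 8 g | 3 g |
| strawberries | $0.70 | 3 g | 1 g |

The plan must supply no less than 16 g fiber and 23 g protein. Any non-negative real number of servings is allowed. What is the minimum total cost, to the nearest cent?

Compare the cost at each extreme point of the feasible region.
sweet potato only: max(16/4, 23/2) = 11.5 servings → $8.05.
lentils only: max(16/8, 23/13) = 2 servings → $0.90.
avocado only: max(16/8, 23/3) = 7.667 servings → $10.35.
strawberries only: max(16/3, 23/1) = 23 servings → $16.10.
sweet potato + lentils with both tight: 0.6667 servings and 1.667 servings → $1.22.
sweet potato + avocado: the both-tight solution has a negative serving — not a feasible corner.
sweet potato + strawberries with both targets exact would need a negative amount; discard.
lentils + avocado with both tight: 1.7 servings and 0.3 servings → $1.17.
lentils + strawberries with both tight: 1.71 servings and 0.7742 servings → $1.31.
avocado + strawberries: intersection lies outside the first quadrant.
Cheapest feasible corner: $0.90.

$0.90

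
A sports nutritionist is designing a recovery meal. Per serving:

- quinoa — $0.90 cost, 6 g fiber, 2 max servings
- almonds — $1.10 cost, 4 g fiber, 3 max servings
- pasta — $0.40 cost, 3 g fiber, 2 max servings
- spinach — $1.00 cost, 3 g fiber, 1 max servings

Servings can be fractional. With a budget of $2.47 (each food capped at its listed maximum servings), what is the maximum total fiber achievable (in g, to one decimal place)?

Fiber per dollar: pasta 7.5, quinoa 6.667, almonds 3.636, spinach 3.
Take 2 servings of pasta: spends $0.80, +6.0 g fiber (running total 6.0 g).
Take 1.856 servings of quinoa: spends $1.67, +11.1 g fiber (running total 17.1 g).
Greedy by best ratio exhausts the cost allowance optimally: 17.1 g.

17.1 g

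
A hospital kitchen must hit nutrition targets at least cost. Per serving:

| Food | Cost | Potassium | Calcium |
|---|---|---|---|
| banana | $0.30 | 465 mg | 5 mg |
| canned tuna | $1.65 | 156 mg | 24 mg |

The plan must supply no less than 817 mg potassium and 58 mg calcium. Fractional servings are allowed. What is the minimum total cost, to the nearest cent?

$3.48

With two linear requirements the optimum uses one or two foods; enumerate the corners.
banana only: max(817/465, 58/5) = 11.6 servings → $3.48.
canned tuna only: max(817/156, 58/24) = 5.237 servings → $8.64.
banana + canned tuna with both tight: 1.017 servings and 2.205 servings → $3.94.
The minimum over all feasible corners is $3.48.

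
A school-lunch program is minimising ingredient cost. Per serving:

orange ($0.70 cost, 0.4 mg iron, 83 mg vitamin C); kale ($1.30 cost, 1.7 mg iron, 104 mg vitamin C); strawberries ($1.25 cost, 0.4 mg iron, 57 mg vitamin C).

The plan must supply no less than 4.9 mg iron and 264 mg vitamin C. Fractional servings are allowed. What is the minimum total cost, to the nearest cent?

$3.75

At the optimum either one food covers both requirements or two foods hit both targets exactly; no other combination can be cheaper.
orange only: max(4.9/0.4, 264/83) = 12.25 servings → $8.57.
kale only: max(4.9/1.7, 264/104) = 2.882 servings → $3.75.
strawberries only: max(4.9/0.4, 264/57) = 12.25 servings → $15.31.
orange + kale: intersection lies outside the first quadrant.
orange + strawberries with both targets exact would need a negative amount; discard.
kale + strawberries with both targets exact would need a negative amount; discard.
So the least-cost plan costs $3.75.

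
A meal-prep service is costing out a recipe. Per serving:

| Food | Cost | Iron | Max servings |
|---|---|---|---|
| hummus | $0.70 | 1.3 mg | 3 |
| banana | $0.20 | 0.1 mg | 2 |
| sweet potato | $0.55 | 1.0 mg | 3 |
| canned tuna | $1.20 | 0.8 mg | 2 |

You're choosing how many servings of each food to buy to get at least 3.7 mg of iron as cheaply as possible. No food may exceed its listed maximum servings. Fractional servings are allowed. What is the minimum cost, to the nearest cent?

$1.99

Cost per mg of iron: hummus $0.5385, sweet potato $0.5500, canned tuna $1.5000, banana $2.0000.
Take 2.846 servings of hummus: +3.7 mg iron for $1.99 (total $1.99, still need 0.0 mg).
Greedy by cheapest-per-mg is optimal for a single linear constraint, so the minimum cost is $1.99.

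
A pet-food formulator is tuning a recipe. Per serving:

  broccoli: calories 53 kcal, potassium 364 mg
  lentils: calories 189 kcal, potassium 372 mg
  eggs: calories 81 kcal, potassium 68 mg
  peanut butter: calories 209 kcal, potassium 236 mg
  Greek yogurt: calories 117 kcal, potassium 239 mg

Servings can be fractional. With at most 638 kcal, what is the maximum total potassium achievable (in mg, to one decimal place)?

4381.7 mg

Potassium per kcal: broccoli 6.868, Greek yogurt 2.043, lentils 1.968, peanut butter 1.129, eggs 0.8395.
With no serving limits, spend the whole calories allowance on broccoli: 638 kcal / 53 kcal × 364 mg = 4381.7 mg.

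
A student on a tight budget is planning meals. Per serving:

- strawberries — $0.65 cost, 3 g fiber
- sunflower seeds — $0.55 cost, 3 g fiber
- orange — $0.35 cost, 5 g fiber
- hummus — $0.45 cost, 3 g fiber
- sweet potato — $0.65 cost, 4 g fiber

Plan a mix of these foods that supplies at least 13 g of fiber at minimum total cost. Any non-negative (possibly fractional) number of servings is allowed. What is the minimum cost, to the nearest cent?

$0.91

Cost per g of fiber: orange $0.0700, hummus $0.1500, sweet potato $0.1625, sunflower seeds $0.1833, strawberries $0.2167.
With no serving limits, use only orange: 13 g / 5 g = 2.6 servings × $0.35 = $0.91.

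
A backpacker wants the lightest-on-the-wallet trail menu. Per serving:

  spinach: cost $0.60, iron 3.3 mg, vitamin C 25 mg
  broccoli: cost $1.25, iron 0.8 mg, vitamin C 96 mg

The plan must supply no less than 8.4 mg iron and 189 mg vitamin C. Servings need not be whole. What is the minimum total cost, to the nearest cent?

$3.07

Check every corner: each single food scaled to meet both minima, and each pair solved so both constraints bind.
spinach only: max(8.4/3.3, 189/25) = 7.56 servings → $4.54.
broccoli only: max(8.4/0.8, 189/96) = 10.5 servings → $13.12.
spinach + broccoli with both tight: 2.208 servings and 1.394 servings → $3.07.
So the least-cost plan costs $3.07.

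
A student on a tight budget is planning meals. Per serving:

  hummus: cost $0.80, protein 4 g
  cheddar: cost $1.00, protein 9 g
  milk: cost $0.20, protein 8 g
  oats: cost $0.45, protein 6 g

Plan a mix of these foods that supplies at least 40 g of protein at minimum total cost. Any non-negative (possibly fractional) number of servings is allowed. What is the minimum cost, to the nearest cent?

Cost per g of protein: milk $0.0250, oats $0.0750, cheddar $0.1111, hummus $0.2000.
With no serving limits, use only milk: 40 g / 8 g = 5 servings × $0.20 = $1.00.

$1.00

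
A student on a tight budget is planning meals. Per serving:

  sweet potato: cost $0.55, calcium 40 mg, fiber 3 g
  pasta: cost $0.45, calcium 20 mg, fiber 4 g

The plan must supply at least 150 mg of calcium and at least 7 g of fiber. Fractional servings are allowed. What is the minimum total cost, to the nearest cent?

At the optimum either one food covers both requirements or two foods hit both targets exactly; no other combination can be cheaper.
sweet potato only: max(150/40, 7/3) = 3.75 servings → $2.06.
pasta only: max(150/20, 7/4) = 7.5 servings → $3.38.
sweet potato + pasta with both targets exact would need a negative amount; discard.
So the least-cost plan costs $2.06.

$2.06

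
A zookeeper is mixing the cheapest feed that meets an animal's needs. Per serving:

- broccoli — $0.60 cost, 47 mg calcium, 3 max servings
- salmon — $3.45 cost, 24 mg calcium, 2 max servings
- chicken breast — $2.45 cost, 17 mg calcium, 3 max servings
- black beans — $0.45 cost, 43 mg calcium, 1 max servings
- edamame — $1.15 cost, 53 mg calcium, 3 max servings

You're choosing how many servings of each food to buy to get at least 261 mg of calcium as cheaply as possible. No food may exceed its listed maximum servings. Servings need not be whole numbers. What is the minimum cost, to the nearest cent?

$3.92

Cost per mg of calcium: black beans $0.0105, broccoli $0.0128, edamame $0.0217, salmon $0.1437, chicken breast $0.1441.
Take 1 serving of black beans: +43.0 mg calcium for $0.45 (total $0.45, still need 218.0 mg).
Take 3 servings of broccoli: +141.0 mg calcium for $1.80 (total $2.25, still need 77.0 mg).
Take 1.453 servings of edamame: +77.0 mg calcium for $1.67 (total $3.92, still need 0.0 mg).
Greedy by cheapest-per-mg is optimal for a single linear constraint, so the minimum cost is $3.92.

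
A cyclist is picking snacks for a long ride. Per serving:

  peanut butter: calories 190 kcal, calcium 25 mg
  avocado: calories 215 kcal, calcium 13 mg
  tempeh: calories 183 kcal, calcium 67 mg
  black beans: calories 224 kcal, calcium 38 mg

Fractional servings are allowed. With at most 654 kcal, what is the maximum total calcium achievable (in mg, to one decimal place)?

Calcium per kcal: tempeh 0.3661, black beans 0.1696, peanut butter 0.1316, avocado 0.06047.
With no serving limits, spend the whole calories allowance on tempeh: 654 kcal / 183 kcal × 67 mg = 239.4 mg.

239.4 mg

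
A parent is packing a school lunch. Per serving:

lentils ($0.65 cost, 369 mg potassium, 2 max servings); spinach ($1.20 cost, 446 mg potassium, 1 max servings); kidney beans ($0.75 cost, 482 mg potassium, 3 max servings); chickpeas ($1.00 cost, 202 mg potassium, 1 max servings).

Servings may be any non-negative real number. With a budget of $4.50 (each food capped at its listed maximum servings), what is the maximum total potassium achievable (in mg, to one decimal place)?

Potassium per dollar: kidney beans 642.7, lentils 567.7, spinach 371.7, chickpeas 202.
Take 3 servings of kidney beans: spends $2.25, +1446.0 mg potassium (running total 1446.0 mg).
Take 2 servings of lentils: spends $1.30, +738.0 mg potassium (running total 2184.0 mg).
Take 0.7917 servings of spinach: spends $0.95, +353.1 mg potassium (running total 2537.1 mg).
Greedy by best ratio exhausts the cost allowance optimally: 2537.1 mg.

2537.1 mg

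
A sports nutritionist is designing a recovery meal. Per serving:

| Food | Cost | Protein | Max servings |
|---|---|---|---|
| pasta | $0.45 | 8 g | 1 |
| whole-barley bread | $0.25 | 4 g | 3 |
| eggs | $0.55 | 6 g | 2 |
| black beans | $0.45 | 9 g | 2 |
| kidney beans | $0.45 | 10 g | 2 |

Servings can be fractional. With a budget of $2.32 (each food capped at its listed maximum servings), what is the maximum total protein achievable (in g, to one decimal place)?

47.1 g

Protein per dollar: kidney beans 22.22, black beans 20, pasta 17.78, whole-barley bread 16, eggs 10.91.
Take 2 servings of kidney beans: spends $0.90, +20.0 g protein (running total 20.0 g).
Take 2 servings of black beans: spends $0.90, +18.0 g protein (running total 38.0 g).
Take 1 serving of pasta: spends $0.45, +8.0 g protein (running total 46.0 g).
Take 0.28 servings of whole-barley bread: spends $0.07, +1.1 g protein (running total 47.1 g).
Greedy by best ratio exhausts the cost allowance optimally: 47.1 g.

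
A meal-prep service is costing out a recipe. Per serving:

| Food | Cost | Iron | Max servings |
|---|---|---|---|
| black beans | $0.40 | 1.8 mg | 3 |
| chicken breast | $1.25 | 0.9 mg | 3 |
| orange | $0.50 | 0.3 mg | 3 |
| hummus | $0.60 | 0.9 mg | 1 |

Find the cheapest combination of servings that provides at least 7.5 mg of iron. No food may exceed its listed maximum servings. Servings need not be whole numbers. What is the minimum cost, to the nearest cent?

$3.47

Cost per mg of iron: black beans $0.2222, hummus $0.6667, chicken breast $1.3889, orange $1.6667.
Take 3 servings of black beans: +5.4 mg iron for $1.20 (total $1.20, still need 2.1 mg).
Take 1 serving of hummus: +0.9 mg iron for $0.60 (total $1.80, still need 1.2 mg).
Take 1.333 servings of chicken breast: +1.2 mg iron for $1.67 (total $3.47, still need 0.0 mg).
Greedy by cheapest-per-mg is optimal for a single linear constraint, so the minimum cost is $3.47.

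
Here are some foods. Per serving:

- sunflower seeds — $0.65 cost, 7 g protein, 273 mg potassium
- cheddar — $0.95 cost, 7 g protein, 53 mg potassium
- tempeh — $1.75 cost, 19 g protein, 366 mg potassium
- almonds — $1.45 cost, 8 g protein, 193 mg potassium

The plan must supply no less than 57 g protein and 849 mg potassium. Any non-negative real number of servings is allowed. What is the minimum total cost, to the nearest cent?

$5.25

A basic optimal solution has at most two foods positive. Try each food alone and each pair with both targets met exactly.
sunflower seeds only: max(57/7, 849/273) = 8.143 servings → $5.29.
cheddar only: max(57/7, 849/53) = 16.02 servings → $15.22.
tempeh only: max(57/19, 849/366) = 3 servings → $5.25.
almonds only: max(57/8, 849/193) = 7.125 servings → $10.33.
sunflower seeds + cheddar with both tight: 1.897 servings and 6.245 servings → $7.17.
sunflower seeds + tempeh: the both-tight solution has a negative serving — not a feasible corner.
sunflower seeds + almonds: intersection lies outside the first quadrant.
cheddar + tempeh with both tight: 3.042 servings and 1.879 servings → $6.18.
cheddar + almonds with both tight: 4.54 servings and 3.152 servings → $8.88.
tempeh + almonds: intersection lies outside the first quadrant.
So the least-cost plan costs $5.25.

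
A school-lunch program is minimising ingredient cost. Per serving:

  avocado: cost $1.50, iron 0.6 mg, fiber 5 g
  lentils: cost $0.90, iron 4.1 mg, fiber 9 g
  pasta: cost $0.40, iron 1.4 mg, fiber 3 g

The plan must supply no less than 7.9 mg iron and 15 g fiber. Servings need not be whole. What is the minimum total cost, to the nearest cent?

Minimising a linear cost over {iron ≥ 7.9, fiber ≥ 15, servings ≥ 0} — the optimum is at a vertex, using one or two foods.
avocado only: max(7.9/0.6, 15/5) = 13.17 servings → $19.75.
lentils only: max(7.9/4.1, 15/9) = 1.927 servings → $1.73.
pasta only: max(7.9/1.4, 15/3) = 5.643 servings → $2.26.
avocado + lentils: the both-tight solution has a negative serving — not a feasible corner.
avocado + pasta: the both-tight solution has a negative serving — not a feasible corner.
lentils + pasta: the both-tight solution has a negative serving — not a feasible corner.
Cheapest feasible corner: $1.73.

$1.73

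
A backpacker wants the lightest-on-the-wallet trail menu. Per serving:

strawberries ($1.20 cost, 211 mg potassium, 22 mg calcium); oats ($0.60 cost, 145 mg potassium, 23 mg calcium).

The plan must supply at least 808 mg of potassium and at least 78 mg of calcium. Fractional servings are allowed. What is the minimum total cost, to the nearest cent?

$3.34

Check every corner: each single food scaled to meet both minima, and each pair solved so both constraints bind.
strawberries only: max(808/211, 78/22) = 3.829 servings → $4.60.
oats only: max(808/145, 78/23) = 5.572 servings → $3.34.
strawberries + oats with both targets exact would need a negative amount; discard.
So the least-cost plan costs $3.34.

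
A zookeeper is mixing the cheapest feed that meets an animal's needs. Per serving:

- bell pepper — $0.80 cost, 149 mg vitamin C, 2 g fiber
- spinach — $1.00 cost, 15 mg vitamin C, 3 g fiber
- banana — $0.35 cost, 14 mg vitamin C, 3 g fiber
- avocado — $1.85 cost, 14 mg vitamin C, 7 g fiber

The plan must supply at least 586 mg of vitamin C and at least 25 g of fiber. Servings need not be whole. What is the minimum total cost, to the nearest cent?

$4.82

An LP optimum is at a vertex; with two nutrient constraints at most two foods are used. Check each candidate.
bell pepper only: max(586/149, 25/2) = 12.5 servings → $10.00.
spinach only: max(586/15, 25/3) = 39.07 servings → $39.07.
banana only: max(586/14, 25/3) = 41.86 servings → $14.65.
avocado only: max(586/14, 25/7) = 41.86 servings → $77.44.
bell pepper + spinach with both tight: 3.317 servings and 6.122 servings → $8.78.
bell pepper + banana with both tight: 3.36 servings and 6.093 servings → $4.82.
bell pepper + avocado with both tight: 3.697 servings and 2.515 servings → $7.61.
spinach + banana: the both-tight solution has a negative serving — not a feasible corner.
spinach + avocado: the both-tight solution has a negative serving — not a feasible corner.
banana + avocado with both targets exact would need a negative amount; discard.
Cheapest feasible corner: $4.82.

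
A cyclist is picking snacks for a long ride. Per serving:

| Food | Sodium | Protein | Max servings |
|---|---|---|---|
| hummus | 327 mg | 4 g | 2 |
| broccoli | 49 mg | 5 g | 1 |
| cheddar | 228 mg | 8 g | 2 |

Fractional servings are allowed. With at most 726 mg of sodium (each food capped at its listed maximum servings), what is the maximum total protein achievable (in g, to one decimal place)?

23.7 g

Protein per mg sodium: broccoli 0.102, cheddar 0.03509, hummus 0.01223.
Take 1 serving of broccoli: uses 49 mg sodium, +5.0 g protein (running total 5.0 g).
Take 2 servings of cheddar: uses 456 mg sodium, +16.0 g protein (running total 21.0 g).
Take 0.6758 servings of hummus: uses 221 mg sodium, +2.7 g protein (running total 23.7 g).
Filling greedily by protein-per-mg sodium is optimal for one linear limit, giving 23.7 g.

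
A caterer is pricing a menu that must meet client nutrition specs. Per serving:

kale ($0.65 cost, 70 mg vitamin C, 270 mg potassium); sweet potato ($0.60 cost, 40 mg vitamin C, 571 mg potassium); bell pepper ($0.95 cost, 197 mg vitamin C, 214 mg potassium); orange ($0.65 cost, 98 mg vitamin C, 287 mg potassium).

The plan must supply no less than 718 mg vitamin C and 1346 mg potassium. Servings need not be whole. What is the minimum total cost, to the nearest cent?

$3.90

This is a tiny linear program; its minimum lies at a vertex of the feasible set. List the vertices and price them.
kale only: max(718/70, 1346/270) = 10.26 servings → $6.67.
sweet potato only: max(718/40, 1346/571) = 17.95 servings → $10.77.
bell pepper only: max(718/197, 1346/214) = 6.29 servings → $5.98.
orange only: max(718/98, 1346/287) = 7.327 servings → $4.76.
kale + sweet potato: intersection lies outside the first quadrant.
kale + bell pepper with both tight: 2.918 servings and 2.608 servings → $4.37.
kale + orange: intersection lies outside the first quadrant.
sweet potato + bell pepper with both tight: 1.073 servings and 3.427 servings → $3.90.
sweet potato + orange: intersection lies outside the first quadrant.
bell pepper + orange with both tight: 2.085 servings and 3.135 servings → $4.02.
So the least-cost plan costs $3.90.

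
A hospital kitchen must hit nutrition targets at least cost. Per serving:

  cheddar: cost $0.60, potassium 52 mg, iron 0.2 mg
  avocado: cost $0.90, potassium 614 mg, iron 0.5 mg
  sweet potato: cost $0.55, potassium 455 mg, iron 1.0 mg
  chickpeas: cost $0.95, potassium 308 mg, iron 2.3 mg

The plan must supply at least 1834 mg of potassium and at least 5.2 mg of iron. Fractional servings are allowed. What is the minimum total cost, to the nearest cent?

$2.63

Two binding constraints pin down two serving amounts, so the optimal mix uses at most two foods. The candidates are each food alone (scaled to the tighter of potassium/iron) and each pair with both constraints tight.
cheddar only: max(1834/52, 5.2/0.2) = 35.27 servings → $21.16.
avocado only: max(1834/614, 5.2/0.5) = 10.4 servings → $9.36.
sweet potato only: max(1834/455, 5.2/1.0) = 5.2 servings → $2.86.
chickpeas only: max(1834/308, 5.2/2.3) = 5.955 servings → $5.66.
cheddar + avocado with both tight: 23.51 servings and 0.9959 servings → $15.00.
cheddar + sweet potato with both tight: 13.64 servings and 2.472 servings → $9.54.
cheddar + chickpeas with both targets exact would need a negative amount; discard.
avocado + sweet potato: the both-tight solution has a negative serving — not a feasible corner.
avocado + chickpeas with both tight: 2.08 servings and 1.809 servings → $3.59.
sweet potato + chickpeas with both tight: 3.543 servings and 0.7204 servings → $2.63.
So the least-cost plan costs $2.63.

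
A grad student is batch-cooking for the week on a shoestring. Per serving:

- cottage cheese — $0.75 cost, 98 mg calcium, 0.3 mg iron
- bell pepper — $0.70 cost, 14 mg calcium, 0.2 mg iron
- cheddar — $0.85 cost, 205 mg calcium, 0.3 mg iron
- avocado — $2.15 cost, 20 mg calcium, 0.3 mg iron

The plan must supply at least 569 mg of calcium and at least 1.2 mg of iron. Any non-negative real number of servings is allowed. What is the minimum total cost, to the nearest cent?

$3.17

At the optimum either one food covers both requirements or two foods hit both targets exactly; no other combination can be cheaper.
cottage cheese only: max(569/98, 1.2/0.3) = 5.806 servings → $4.35.
bell pepper only: max(569/14, 1.2/0.2) = 40.64 servings → $28.45.
cheddar only: max(569/205, 1.2/0.3) = 4 servings → $3.40.
avocado only: max(569/20, 1.2/0.3) = 28.45 servings → $61.17.
cottage cheese + bell pepper: intersection lies outside the first quadrant.
cottage cheese + cheddar with both tight: 2.346 servings and 1.654 servings → $3.17.
cottage cheese + avocado: the both-tight solution has a negative serving — not a feasible corner.
bell pepper + cheddar with both tight: 2.046 servings and 2.636 servings → $3.67.
bell pepper + avocado: intersection lies outside the first quadrant.
cheddar + avocado with both tight: 2.643 servings and 1.357 servings → $5.16.
Cheapest feasible corner: $3.17.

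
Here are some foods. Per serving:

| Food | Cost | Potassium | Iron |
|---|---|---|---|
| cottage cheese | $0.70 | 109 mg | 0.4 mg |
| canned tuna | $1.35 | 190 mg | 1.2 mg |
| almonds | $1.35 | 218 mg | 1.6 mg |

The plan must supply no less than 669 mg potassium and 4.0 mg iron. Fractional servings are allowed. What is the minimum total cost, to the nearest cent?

Minimising a linear cost over {potassium ≥ 669, iron ≥ 4.0, servings ≥ 0} — the optimum is at a vertex, using one or two foods.
cottage cheese only: max(669/109, 4.0/0.4) = 10 servings → $7.00.
canned tuna only: max(669/190, 4.0/1.2) = 3.521 servings → $4.75.
almonds only: max(669/218, 4.0/1.6) = 3.069 servings → $4.14.
cottage cheese + canned tuna with both tight: 0.781 servings and 3.073 servings → $4.70.
cottage cheese + almonds with both tight: 2.275 servings and 1.931 servings → $4.20.
canned tuna + almonds with both targets exact would need a negative amount; discard.
The minimum over all feasible corners is $4.14.

$4.14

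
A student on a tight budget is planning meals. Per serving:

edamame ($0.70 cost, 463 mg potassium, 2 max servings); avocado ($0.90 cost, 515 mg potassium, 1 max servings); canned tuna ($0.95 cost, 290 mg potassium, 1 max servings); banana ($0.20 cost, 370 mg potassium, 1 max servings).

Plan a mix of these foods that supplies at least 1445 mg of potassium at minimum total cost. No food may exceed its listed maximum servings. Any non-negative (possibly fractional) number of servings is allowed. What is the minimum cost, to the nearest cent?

Cost per mg of potassium: banana $0.0005, edamame $0.0015, avocado $0.0017, canned tuna $0.0033.
Take 1 serving of banana: +370.0 mg potassium for $0.20 (total $0.20, still need 1075.0 mg).
Take 2 servings of edamame: +926.0 mg potassium for $1.40 (total $1.60, still need 149.0 mg).
Take 0.2893 servings of avocado: +149.0 mg potassium for $0.26 (total $1.86, still need 0.0 mg).
Filling from the cheapest source first is optimal under one linear minimum: $1.86.

$1.86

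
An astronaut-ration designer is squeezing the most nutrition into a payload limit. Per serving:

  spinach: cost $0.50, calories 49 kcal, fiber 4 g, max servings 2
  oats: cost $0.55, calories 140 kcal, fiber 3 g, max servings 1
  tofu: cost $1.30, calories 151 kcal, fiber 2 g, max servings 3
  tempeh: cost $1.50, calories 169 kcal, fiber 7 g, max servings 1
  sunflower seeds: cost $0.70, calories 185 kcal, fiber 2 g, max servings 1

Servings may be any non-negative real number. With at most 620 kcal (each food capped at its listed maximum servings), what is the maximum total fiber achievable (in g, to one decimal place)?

Fiber per kcal: spinach 0.08163, tempeh 0.04142, oats 0.02143, tofu 0.01325, sunflower seeds 0.01081.
Take 2 servings of spinach: uses 98 kcal, +8.0 g fiber (running total 8.0 g).
Take 1 serving of tempeh: uses 169 kcal, +7.0 g fiber (running total 15.0 g).
Take 1 serving of oats: uses 140 kcal, +3.0 g fiber (running total 18.0 g).
Take 1.411 servings of tofu: uses 213 kcal, +2.8 g fiber (running total 20.8 g).
Filling greedily by fiber-per-kcal is optimal for one linear limit, giving 20.8 g.

20.8 g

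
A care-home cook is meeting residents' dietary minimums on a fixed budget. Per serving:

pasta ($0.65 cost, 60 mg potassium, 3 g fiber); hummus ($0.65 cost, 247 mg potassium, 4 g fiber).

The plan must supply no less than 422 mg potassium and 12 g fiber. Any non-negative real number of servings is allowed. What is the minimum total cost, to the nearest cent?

Minimising a linear cost over {potassium ≥ 422, fiber ≥ 12, servings ≥ 0} — the optimum is at a vertex, using one or two foods.
pasta only: max(422/60, 12/3) = 7.033 servings → $4.57.
hummus only: max(422/247, 12/4) = 3 servings → $1.95.
pasta + hummus with both tight: 2.547 servings and 1.09 servings → $2.36.
So the least-cost plan costs $1.95.

$1.95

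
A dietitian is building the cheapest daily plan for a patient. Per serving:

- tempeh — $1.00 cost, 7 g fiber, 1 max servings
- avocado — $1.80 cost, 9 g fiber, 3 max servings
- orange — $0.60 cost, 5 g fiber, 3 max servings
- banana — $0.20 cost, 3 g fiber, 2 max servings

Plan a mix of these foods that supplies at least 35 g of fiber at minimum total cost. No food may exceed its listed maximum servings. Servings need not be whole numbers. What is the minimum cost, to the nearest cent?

Cost per g of fiber: banana $0.0667, orange $0.1200, tempeh $0.1429, avocado $0.2000.
Take 2 servings of banana: +6.0 g fiber for $0.40 (total $0.40, still need 29.0 g).
Take 3 servings of orange: +15.0 g fiber for $1.80 (total $2.20, still need 14.0 g).
Take 1 serving of tempeh: +7.0 g fiber for $1.00 (total $3.20, still need 7.0 g).
Take 0.7778 servings of avocado: +7.0 g fiber for $1.40 (total $4.60, still need 0.0 g).
Greedy by cheapest-per-g is optimal for a single linear constraint, so the minimum cost is $4.60.

$4.60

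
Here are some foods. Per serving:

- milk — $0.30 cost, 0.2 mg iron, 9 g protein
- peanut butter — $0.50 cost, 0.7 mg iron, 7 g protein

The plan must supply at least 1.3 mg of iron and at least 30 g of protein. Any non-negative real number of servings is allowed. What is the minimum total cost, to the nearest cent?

Check every corner: each single food scaled to meet both minima, and each pair solved so both constraints bind.
milk only: max(1.3/0.2, 30/9) = 6.5 servings → $1.95.
peanut butter only: max(1.3/0.7, 30/7) = 4.286 servings → $2.14.
milk + peanut butter with both tight: 2.429 servings and 1.163 servings → $1.31.
Cheapest feasible corner: $1.31.

$1.31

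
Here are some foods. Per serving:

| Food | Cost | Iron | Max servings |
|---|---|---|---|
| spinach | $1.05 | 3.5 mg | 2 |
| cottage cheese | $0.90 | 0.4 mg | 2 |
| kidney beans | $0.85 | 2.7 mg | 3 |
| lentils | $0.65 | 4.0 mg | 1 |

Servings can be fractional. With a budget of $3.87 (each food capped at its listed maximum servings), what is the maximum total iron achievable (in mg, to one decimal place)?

14.6 mg

Iron per dollar: lentils 6.154, spinach 3.333, kidney beans 3.176, cottage cheese 0.4444.
Take 1 serving of lentils: spends $0.65, +4.0 mg iron (running total 4.0 mg).
Take 2 servings of spinach: spends $2.10, +7.0 mg iron (running total 11.0 mg).
Take 1.318 servings of kidney beans: spends $1.12, +3.6 mg iron (running total 14.6 mg).
Greedy by best ratio exhausts the cost allowance optimally: 14.6 mg.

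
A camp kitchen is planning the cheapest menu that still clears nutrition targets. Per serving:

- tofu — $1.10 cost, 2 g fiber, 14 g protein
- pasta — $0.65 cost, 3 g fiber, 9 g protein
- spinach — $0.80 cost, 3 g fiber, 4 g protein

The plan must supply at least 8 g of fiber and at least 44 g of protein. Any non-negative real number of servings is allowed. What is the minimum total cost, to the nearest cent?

For a min-cost LP with two ≥-constraints, a basic feasible solution has at most two positive variables.
tofu only: max(8/2, 44/14) = 4 servings → $4.40.
pasta only: max(8/3, 44/9) = 4.889 servings → $3.18.
spinach only: max(8/3, 44/4) = 11 servings → $8.80.
tofu + pasta with both tight: 2.5 servings and 1 serving → $3.40.
tofu + spinach with both tight: 2.941 servings and 0.7059 servings → $3.80.
pasta + spinach: intersection lies outside the first quadrant.
Cheapest feasible corner: $3.18.

$3.18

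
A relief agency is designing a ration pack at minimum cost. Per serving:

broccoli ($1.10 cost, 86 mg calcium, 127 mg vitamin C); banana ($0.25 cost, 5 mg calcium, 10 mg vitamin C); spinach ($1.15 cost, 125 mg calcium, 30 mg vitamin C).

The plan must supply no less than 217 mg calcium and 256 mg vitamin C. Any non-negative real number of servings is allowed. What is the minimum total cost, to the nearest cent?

Two binding constraints pin down two serving amounts, so the optimal mix uses at most two foods. The candidates are each food alone (scaled to the tighter of calcium/vitamin C) and each pair with both constraints tight.
broccoli only: max(217/86, 256/127) = 2.523 servings → $2.78.
banana only: max(217/5, 256/10) = 43.4 servings → $10.85.
spinach only: max(217/125, 256/30) = 8.533 servings → $9.81.
broccoli + banana: intersection lies outside the first quadrant.
broccoli + spinach with both tight: 1.917 servings and 0.4169 servings → $2.59.
banana + spinach with both tight: 23.17 servings and 0.8091 servings → $6.72.
The minimum over all feasible corners is $2.59.

$2.59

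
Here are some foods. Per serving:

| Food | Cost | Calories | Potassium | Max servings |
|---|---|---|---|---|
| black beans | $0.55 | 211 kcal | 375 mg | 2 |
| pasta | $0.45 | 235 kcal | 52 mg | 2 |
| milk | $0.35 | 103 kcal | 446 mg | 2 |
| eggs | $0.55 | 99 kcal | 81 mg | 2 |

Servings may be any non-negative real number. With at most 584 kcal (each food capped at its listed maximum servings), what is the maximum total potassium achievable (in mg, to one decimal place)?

1563.8 mg

Potassium per kcal: milk 4.33, black beans 1.777, eggs 0.8182, pasta 0.2213.
Take 2 servings of milk: uses 206 kcal, +892.0 mg potassium (running total 892.0 mg).
Take 1.791 servings of black beans: uses 378 kcal, +671.8 mg potassium (running total 1563.8 mg).
Greedy by best ratio exhausts the calories allowance optimally: 1563.8 mg.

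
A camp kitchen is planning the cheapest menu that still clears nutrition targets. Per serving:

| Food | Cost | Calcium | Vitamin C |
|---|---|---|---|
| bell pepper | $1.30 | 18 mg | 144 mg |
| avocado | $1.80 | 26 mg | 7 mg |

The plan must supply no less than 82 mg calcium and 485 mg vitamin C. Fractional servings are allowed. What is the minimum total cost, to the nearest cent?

A basic optimal solution has at most two foods positive. Try each food alone and each pair with both targets met exactly.
bell pepper only: max(82/18, 485/144) = 4.556 servings → $5.92.
avocado only: max(82/26, 485/7) = 69.29 servings → $124.71.
bell pepper + avocado with both tight: 3.327 servings and 0.8507 servings → $5.86.
So the least-cost plan costs $5.86.

$5.86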